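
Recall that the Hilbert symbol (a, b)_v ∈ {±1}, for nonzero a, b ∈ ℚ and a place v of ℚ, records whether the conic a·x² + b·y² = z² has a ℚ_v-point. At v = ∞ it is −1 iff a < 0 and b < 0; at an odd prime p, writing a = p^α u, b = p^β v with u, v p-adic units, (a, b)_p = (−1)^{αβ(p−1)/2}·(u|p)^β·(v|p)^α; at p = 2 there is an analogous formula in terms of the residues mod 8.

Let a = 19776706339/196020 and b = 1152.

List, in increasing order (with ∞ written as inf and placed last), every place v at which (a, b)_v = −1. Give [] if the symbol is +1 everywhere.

Mod squares: a ≡ 608855, b ≡ 2. Check v ∈ {∞, 2, 3, 5, 11, 13, 17, 19, 29, 31}.
v=2: v_2(a)=-2, v_2(b)=7; units ≡ 7, 1 (mod 8); ε·ε+αω+βω = 1·0+-2·0+7·0 ≡ 0  ⇒  (a,b)_2 = +1.
v=∞: 608855 > 0 and 2 > 0  ⇒  (a,b)_∞ = +1.
v=11: a=11^-2·(≡9), b=11^0·(≡8) mod 11; (9|11)=+1, (8|11)=-1; (−1)^{-2·0·5}·(+1)^0·(-1)^-2 = +1.
v=5: a=5^-1·(≡1), b=5^0·(≡2) mod 5; (1|5)=+1, (2|5)=-1; (−1)^{-1·0·2}·(+1)^0·(-1)^-1 = -1.
v=19: a=19^1·(≡6), b=19^0·(≡12) mod 19; (6|19)=+1, (12|19)=-1; (−1)^{1·0·9}·(+1)^0·(-1)^1 = -1.
v=17: a=17^1·(≡15), b=17^0·(≡13) mod 17; (15|17)=+1, (13|17)=+1; (−1)^{1·0·8}·(+1)^0·(+1)^1 = +1.
v=29: a=29^1·(≡23), b=29^0·(≡21) mod 29; (23|29)=+1, (21|29)=-1; (−1)^{1·0·14}·(+1)^0·(-1)^1 = -1.
v=13: a=13^3·(≡1), b=13^0·(≡8) mod 13; (1|13)=+1, (8|13)=-1; (−1)^{3·0·6}·(+1)^0·(-1)^3 = -1.
v=31: a=31^2·(≡6), b=31^0·(≡5) mod 31; (6|31)=-1, (5|31)=+1; (−1)^{2·0·15}·(-1)^0·(+1)^2 = +1.
v=3: a=3^-4·(≡2), b=3^2·(≡2) mod 3; (2|3)=-1, (2|3)=-1; (−1)^{-4·2·1}·(-1)^2·(-1)^-4 = +1.
|Ram(608855, 2)| = 4, even; anisotropic at {5, 13, 19, 29}.

[5, 13, 19, 29]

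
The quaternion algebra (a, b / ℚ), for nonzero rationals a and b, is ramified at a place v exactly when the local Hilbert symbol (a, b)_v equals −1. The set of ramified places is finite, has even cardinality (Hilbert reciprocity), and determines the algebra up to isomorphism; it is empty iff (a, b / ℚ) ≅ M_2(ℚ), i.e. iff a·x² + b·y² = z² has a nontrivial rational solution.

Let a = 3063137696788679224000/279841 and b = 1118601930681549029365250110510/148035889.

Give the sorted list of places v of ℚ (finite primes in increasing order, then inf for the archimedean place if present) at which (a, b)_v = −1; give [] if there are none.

[7, 17]

Mod squares: a ≡ 2035, b ≡ 405790. Check v ∈ {∞, 2, 5, 7, 11, 13, 17, 19, 23, 31, 37}.
v=31: a=31^2·(≡14), b=31^3·(≡20) mod 31; (14|31)=+1, (20|31)=+1; (−1)^{2·3·15}·(+1)^3·(+1)^2 = +1.
v=19: a=19^0·(≡3), b=19^2·(≡11) mod 19; (3|19)=-1, (11|19)=+1; (−1)^{0·2·9}·(-1)^2·(+1)^0 = +1.
v=23: a=23^-4·(≡5), b=23^-6·(≡6) mod 23; (5|23)=-1, (6|23)=+1; (−1)^{-4·-6·11}·(-1)^-6·(+1)^-4 = +1.
v=7: a=7^0·(≡3), b=7^3·(≡5) mod 7; (3|7)=-1, (5|7)=-1; (−1)^{0·3·3}·(-1)^3·(-1)^0 = -1.
v=11: a=11^5·(≡9), b=11^7·(≡7) mod 11; (9|11)=+1, (7|11)=-1; (−1)^{5·7·5}·(+1)^7·(-1)^5 = +1.
v=37: a=37^3·(≡8), b=37^4·(≡33) mod 37; (8|37)=-1, (33|37)=+1; (−1)^{3·4·18}·(-1)^4·(+1)^3 = +1.
v=2: v_2(a)=6, v_2(b)=1; units ≡ 3, 7 (mod 8); ε·ε+αω+βω = 1·1+6·0+1·1 ≡ 0  ⇒  (a,b)_2 = +1.
v=5: a=5^3·(≡2), b=5^1·(≡3) mod 5; (2|5)=-1, (3|5)=-1; (−1)^{3·1·2}·(-1)^1·(-1)^3 = +1.
v=17: a=17^2·(≡11), b=17^3·(≡2) mod 17; (11|17)=-1, (2|17)=+1; (−1)^{2·3·8}·(-1)^3·(+1)^2 = -1.
v=∞: 2035 > 0 and 405790 > 0  ⇒  (a,b)_∞ = +1.
v=13: a=13^2·(≡7), b=13^2·(≡11) mod 13; (7|13)=-1, (11|13)=-1; (−1)^{2·2·6}·(-1)^2·(-1)^2 = +1.
|Ram(2035, 405790)| = 2, even; anisotropic at {7, 17}.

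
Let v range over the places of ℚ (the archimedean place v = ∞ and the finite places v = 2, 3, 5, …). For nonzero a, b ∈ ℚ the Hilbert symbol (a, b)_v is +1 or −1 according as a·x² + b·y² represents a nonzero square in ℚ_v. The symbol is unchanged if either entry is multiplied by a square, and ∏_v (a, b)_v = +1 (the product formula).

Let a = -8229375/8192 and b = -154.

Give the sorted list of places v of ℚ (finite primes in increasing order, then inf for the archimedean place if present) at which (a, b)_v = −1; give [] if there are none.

Mod squares: a ≡ -2926, b ≡ -154. Check v ∈ {∞, 2, 3, 5, 7, 11, 19}.
v=3: a=3^2·(≡2), b=3^0·(≡2) mod 3; (2|3)=-1, (2|3)=-1; (−1)^{2·0·1}·(-1)^0·(-1)^2 = +1.
v=2: v_2(a)=-13, v_2(b)=1; units ≡ 1, 3 (mod 8); ε·ε+αω+βω = 0·1+-13·1+1·0 ≡ 1  ⇒  (a,b)_2 = -1.
v=11: a=11^1·(≡5), b=11^1·(≡8) mod 11; (5|11)=+1, (8|11)=-1; (−1)^{1·1·5}·(+1)^1·(-1)^1 = +1.
v=∞: -2926 < 0 and -154 < 0  ⇒  (a,b)_∞ = -1.
v=19: a=19^1·(≡6), b=19^0·(≡17) mod 19; (6|19)=+1, (17|19)=+1; (−1)^{1·0·9}·(+1)^0·(+1)^1 = +1.
v=5: a=5^4·(≡4), b=5^0·(≡1) mod 5; (4|5)=+1, (1|5)=+1; (−1)^{4·0·2}·(+1)^0·(+1)^4 = +1.
v=7: a=7^1·(≡2), b=7^1·(≡6) mod 7; (2|7)=+1, (6|7)=-1; (−1)^{1·1·3}·(+1)^1·(-1)^1 = +1.
(-2926, -154 / ℚ) ramifies at {2, ∞}: a division algebra.

[2, inf]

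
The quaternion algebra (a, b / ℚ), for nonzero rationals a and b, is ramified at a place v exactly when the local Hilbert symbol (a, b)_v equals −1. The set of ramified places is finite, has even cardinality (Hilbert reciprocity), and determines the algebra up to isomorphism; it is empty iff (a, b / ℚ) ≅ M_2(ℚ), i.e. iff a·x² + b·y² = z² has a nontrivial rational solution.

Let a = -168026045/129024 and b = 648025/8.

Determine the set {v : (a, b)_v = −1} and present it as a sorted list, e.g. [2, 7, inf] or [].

[2, 5]

Mod squares: a ≡ -70, b ≡ 2. Check v ∈ {∞, 2, 3, 5, 7, 11, 17, 23, 31}.
v=17: a=17^2·(≡15), b=17^0·(≡13) mod 17; (15|17)=+1, (13|17)=+1; (−1)^{2·0·8}·(+1)^0·(+1)^2 = +1.
v=∞: -70 < 0 and 2 > 0  ⇒  (a,b)_∞ = +1.
v=5: a=5^1·(≡4), b=5^2·(≡2) mod 5; (4|5)=+1, (2|5)=-1; (−1)^{1·2·2}·(+1)^2·(-1)^1 = -1.
v=2: v_2(a)=-11, v_2(b)=-3; units ≡ 5, 1 (mod 8); ε·ε+αω+βω = 0·0+-11·0+-3·1 ≡ 1  ⇒  (a,b)_2 = -1.
v=11: a=11^2·(≡10), b=11^0·(≡6) mod 11; (10|11)=-1, (6|11)=-1; (−1)^{2·0·5}·(-1)^0·(-1)^2 = +1.
v=23: a=23^0·(≡20), b=23^2·(≡18) mod 23; (20|23)=-1, (18|23)=+1; (−1)^{0·2·11}·(-1)^2·(+1)^0 = +1.
v=31: a=31^2·(≡13), b=31^0·(≡4) mod 31; (13|31)=-1, (4|31)=+1; (−1)^{2·0·15}·(-1)^0·(+1)^2 = +1.
v=7: a=7^-1·(≡2), b=7^2·(≡2) mod 7; (2|7)=+1, (2|7)=+1; (−1)^{-1·2·3}·(+1)^2·(+1)^-1 = +1.
v=3: a=3^-2·(≡2), b=3^0·(≡2) mod 3; (2|3)=-1, (2|3)=-1; (−1)^{-2·0·1}·(-1)^0·(-1)^-2 = +1.
|Ram(-70, 2)| = 2, even; anisotropic at {2, 5}.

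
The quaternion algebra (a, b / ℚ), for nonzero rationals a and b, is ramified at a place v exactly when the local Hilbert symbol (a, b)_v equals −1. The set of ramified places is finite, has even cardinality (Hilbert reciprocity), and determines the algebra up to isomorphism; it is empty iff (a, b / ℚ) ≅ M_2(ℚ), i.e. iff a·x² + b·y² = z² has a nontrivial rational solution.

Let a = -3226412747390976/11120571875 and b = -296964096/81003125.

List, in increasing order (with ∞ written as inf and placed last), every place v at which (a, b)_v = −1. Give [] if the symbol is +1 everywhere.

[5, 13, 19, inf]

(a, b) ≡ (-25935, -2145) mod (ℚ^×)²; places V = {2, 3, 5, 7, 11, 13, 19, 23, 31, ∞}.
(a,b)_23: α=-2, u≡8; β=-2, v≡19 (mod 23); (8|23)=+1, (19|23)=-1; sign (−1)^0·+1^-2·-1^-2 = +1.
(a,b)_3: α=3, u≡1; β=1, v≡2 (mod 3); (1|3)=+1, (2|3)=-1; sign (−1)^1·+1^1·-1^3 = +1.
(a,b)_31: α=-2, u≡13; β=0, v≡1 (mod 31); (13|31)=-1, (1|31)=+1; sign (−1)^0·-1^0·+1^-2 = +1.
(a,b)_2: α=16, β=12; u≡1, v≡7 (mod 8); ε(u)ε(v)=0·1, αω(v)=16·0, βω(u)=12·0; sum ≡ 0  ⇒  +1.
(a,b)_∞: sgn(-25935)=−, sgn(-2145)=−, so -1.
(a,b)_19: α=3, u≡2; β=0, v≡2 (mod 19); (2|19)=-1, (2|19)=-1; sign (−1)^0·-1^0·-1^3 = -1.
(a,b)_7: α=-1, u≡6; β=-2, v≡1 (mod 7); (6|7)=-1, (1|7)=+1; sign (−1)^0·-1^-2·+1^-1 = +1.
(a,b)_5: α=-5, u≡3; β=-5, v≡4 (mod 5); (3|5)=-1, (4|5)=+1; sign (−1)^0·-1^-5·+1^-5 = -1.
(a,b)_11: α=2, u≡3; β=1, v≡5 (mod 11); (3|11)=+1, (5|11)=+1; sign (−1)^0·+1^1·+1^2 = +1.
(a,b)_13: α=3, u≡6; β=3, v≡4 (mod 13); (6|13)=-1, (4|13)=+1; sign (−1)^0·-1^3·+1^3 = -1.
|Ram(-25935, -2145)| = 4, even; anisotropic at {5, 13, 19, ∞}.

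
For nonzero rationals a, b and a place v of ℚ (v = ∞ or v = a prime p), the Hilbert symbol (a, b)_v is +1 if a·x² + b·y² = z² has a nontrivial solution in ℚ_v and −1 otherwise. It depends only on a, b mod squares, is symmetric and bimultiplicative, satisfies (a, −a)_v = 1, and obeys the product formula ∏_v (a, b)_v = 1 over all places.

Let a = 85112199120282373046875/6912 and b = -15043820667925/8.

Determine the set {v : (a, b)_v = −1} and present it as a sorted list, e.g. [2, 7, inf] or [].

(a, b) ≡ (7905, -986) mod (ℚ^×)²; places V = {2, 3, 5, 7, 17, 23, 29, 31, ∞}.
(a,b)_29: α=2, u≡27; β=1, v≡22 (mod 29); (27|29)=-1, (22|29)=+1; sign (−1)^0·-1^1·+1^2 = -1.
(a,b)_31: α=3, u≡10; β=2, v≡30 (mod 31); (10|31)=+1, (30|31)=-1; sign (−1)^0·+1^2·-1^3 = -1.
(a,b)_7: α=2, u≡2; β=4, v≡2 (mod 7); (2|7)=+1, (2|7)=+1; sign (−1)^0·+1^4·+1^2 = +1.
(a,b)_5: α=11, u≡4; β=2, v≡1 (mod 5); (4|5)=+1, (1|5)=+1; sign (−1)^0·+1^2·+1^11 = +1.
(a,b)_3: α=-3, u≡1; β=0, v≡1 (mod 3); (1|3)=+1, (1|3)=+1; sign (−1)^0·+1^0·+1^-3 = +1.
(a,b)_23: α=0, u≡16; β=2, v≡9 (mod 23); (16|23)=+1, (9|23)=+1; sign (−1)^0·+1^2·+1^0 = +1.
(a,b)_17: α=5, u≡6; β=1, v≡3 (mod 17); (6|17)=-1, (3|17)=-1; sign (−1)^0·-1^1·-1^5 = +1.
(a,b)_∞: sgn(7905)=+, sgn(-986)=−, so +1.
(a,b)_2: α=-8, β=-3; u≡1, v≡3 (mod 8); ε(u)ε(v)=0·1, αω(v)=-8·1, βω(u)=-3·0; sum ≡ 0  ⇒  +1.
(7905, -986 / ℚ) ramifies at {29, 31}: a division algebra.

[29, 31]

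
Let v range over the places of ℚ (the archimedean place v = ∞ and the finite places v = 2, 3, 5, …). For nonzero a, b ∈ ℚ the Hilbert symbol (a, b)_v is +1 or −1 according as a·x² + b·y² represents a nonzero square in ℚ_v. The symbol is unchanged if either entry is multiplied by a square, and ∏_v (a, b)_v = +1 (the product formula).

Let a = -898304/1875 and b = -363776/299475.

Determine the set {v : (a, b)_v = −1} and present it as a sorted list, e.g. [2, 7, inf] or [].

[3, inf]

Mod squares: a ≡ -87, b ≡ -319. Check v ∈ {∞, 2, 3, 5, 7, 11, 29}.
v=∞: -87 < 0 and -319 < 0  ⇒  (a,b)_∞ = -1.
v=3: a=3^-1·(≡1), b=3^-2·(≡2) mod 3; (1|3)=+1, (2|3)=-1; (−1)^{-1·-2·1}·(+1)^-2·(-1)^-1 = -1.
v=29: a=29^1·(≡12), b=29^1·(≡2) mod 29; (12|29)=-1, (2|29)=-1; (−1)^{1·1·14}·(-1)^1·(-1)^1 = +1.
v=2: v_2(a)=8, v_2(b)=8; units ≡ 1, 1 (mod 8); ε·ε+αω+βω = 0·0+8·0+8·0 ≡ 0  ⇒  (a,b)_2 = +1.
v=11: a=11^2·(≡9), b=11^-3·(≡1) mod 11; (9|11)=+1, (1|11)=+1; (−1)^{2·-3·5}·(+1)^-3·(+1)^2 = +1.
v=7: a=7^0·(≡1), b=7^2·(≡3) mod 7; (1|7)=+1, (3|7)=-1; (−1)^{0·2·3}·(+1)^2·(-1)^0 = +1.
v=5: a=5^-4·(≡2), b=5^-2·(≡1) mod 5; (2|5)=-1, (1|5)=+1; (−1)^{-4·-2·2}·(-1)^-2·(+1)^-4 = +1.
|Ram(-87, -319)| = 2, even; anisotropic at {3, ∞}.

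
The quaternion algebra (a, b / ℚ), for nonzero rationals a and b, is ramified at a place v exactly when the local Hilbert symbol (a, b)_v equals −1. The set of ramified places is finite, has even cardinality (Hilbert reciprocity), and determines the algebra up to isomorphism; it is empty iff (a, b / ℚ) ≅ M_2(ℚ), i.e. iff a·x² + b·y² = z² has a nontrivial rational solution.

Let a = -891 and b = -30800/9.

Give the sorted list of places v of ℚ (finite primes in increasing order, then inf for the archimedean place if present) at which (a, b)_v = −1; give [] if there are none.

Mod squares: a ≡ -11, b ≡ -77. Check v ∈ {∞, 2, 3, 5, 7, 11}.
v=7: a=7^0·(≡5), b=7^1·(≡5) mod 7; (5|7)=-1, (5|7)=-1; (−1)^{0·1·3}·(-1)^1·(-1)^0 = -1.
v=∞: -11 < 0 and -77 < 0  ⇒  (a,b)_∞ = -1.
v=2: v_2(a)=0, v_2(b)=4; units ≡ 5, 3 (mod 8); ε·ε+αω+βω = 0·1+0·1+4·1 ≡ 0  ⇒  (a,b)_2 = +1.
v=3: a=3^4·(≡1), b=3^-2·(≡1) mod 3; (1|3)=+1, (1|3)=+1; (−1)^{4·-2·1}·(+1)^-2·(+1)^4 = +1.
v=11: a=11^1·(≡7), b=11^1·(≡3) mod 11; (7|11)=-1, (3|11)=+1; (−1)^{1·1·5}·(-1)^1·(+1)^1 = +1.
v=5: a=5^0·(≡4), b=5^2·(≡2) mod 5; (4|5)=+1, (2|5)=-1; (−1)^{0·2·2}·(+1)^2·(-1)^0 = +1.
|Ram(-11, -77)| = 2, even; anisotropic at {7, ∞}.

[7, inf]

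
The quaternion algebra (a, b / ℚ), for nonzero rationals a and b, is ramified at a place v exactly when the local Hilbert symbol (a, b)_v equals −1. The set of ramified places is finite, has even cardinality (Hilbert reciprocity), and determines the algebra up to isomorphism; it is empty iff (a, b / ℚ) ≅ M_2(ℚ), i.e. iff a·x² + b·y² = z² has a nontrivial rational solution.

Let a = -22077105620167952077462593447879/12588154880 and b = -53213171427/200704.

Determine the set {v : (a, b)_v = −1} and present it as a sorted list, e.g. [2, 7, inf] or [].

[3, 5, 11, inf]

Mod squares: a ≡ -3795, b ≡ -17043. Check v ∈ {∞, 2, 3, 5, 7, 11, 13, 19, 23, 29, 31}.
v=7: a=7^-4·(≡6), b=7^-2·(≡4) mod 7; (6|7)=-1, (4|7)=+1; (−1)^{-4·-2·3}·(-1)^-2·(+1)^-4 = +1.
v=2: v_2(a)=-20, v_2(b)=-12; units ≡ 5, 5 (mod 8); ε·ε+αω+βω = 0·0+-20·1+-12·1 ≡ 0  ⇒  (a,b)_2 = +1.
v=11: a=11^3·(≡2), b=11^0·(≡10) mod 11; (2|11)=-1, (10|11)=-1; (−1)^{3·0·5}·(-1)^0·(-1)^3 = -1.
v=5: a=5^-1·(≡1), b=5^0·(≡2) mod 5; (1|5)=+1, (2|5)=-1; (−1)^{-1·0·2}·(+1)^0·(-1)^-1 = -1.
v=19: a=19^2·(≡9), b=19^3·(≡14) mod 19; (9|19)=+1, (14|19)=-1; (−1)^{2·3·9}·(+1)^3·(-1)^2 = +1.
v=13: a=13^4·(≡3), b=13^1·(≡8) mod 13; (3|13)=+1, (8|13)=-1; (−1)^{4·1·6}·(+1)^1·(-1)^4 = +1.
v=23: a=23^3·(≡21), b=23^1·(≡2) mod 23; (21|23)=-1, (2|23)=+1; (−1)^{3·1·11}·(-1)^1·(+1)^3 = +1.
v=3: a=3^11·(≡1), b=3^3·(≡1) mod 3; (1|3)=+1, (1|3)=+1; (−1)^{11·3·1}·(+1)^3·(+1)^11 = -1.
v=31: a=31^6·(≡2), b=31^2·(≡2) mod 31; (2|31)=+1, (2|31)=+1; (−1)^{6·2·15}·(+1)^2·(+1)^6 = +1.
v=∞: -3795 < 0 and -17043 < 0  ⇒  (a,b)_∞ = -1.
v=29: a=29^2·(≡28), b=29^0·(≡16) mod 29; (28|29)=+1, (16|29)=+1; (−1)^{2·0·14}·(+1)^0·(+1)^2 = +1.
(-3795, -17043 / ℚ) ramifies at {3, 5, 11, ∞}: a division algebra.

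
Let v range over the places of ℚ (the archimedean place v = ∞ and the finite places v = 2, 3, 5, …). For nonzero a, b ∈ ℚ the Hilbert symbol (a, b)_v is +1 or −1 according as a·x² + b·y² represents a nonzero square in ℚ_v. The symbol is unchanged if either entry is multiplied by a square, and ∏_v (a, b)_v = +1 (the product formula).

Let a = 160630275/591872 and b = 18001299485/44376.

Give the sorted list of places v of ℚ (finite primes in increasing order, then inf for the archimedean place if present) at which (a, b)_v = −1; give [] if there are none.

Mod squares: a ≡ 76038, b ≡ 380190. Check v ∈ {∞, 2, 3, 5, 13, 17, 19, 23, 29, 41, 43}.
v=2: v_2(a)=-11, v_2(b)=-3; units ≡ 3, 7 (mod 8); ε·ε+αω+βω = 1·1+-11·0+-3·1 ≡ 0  ⇒  (a,b)_2 = +1.
v=3: a=3^1·(≡2), b=3^-1·(≡1) mod 3; (2|3)=-1, (1|3)=+1; (−1)^{1·-1·1}·(-1)^-1·(+1)^1 = +1.
v=43: a=43^0·(≡6), b=43^-2·(≡30) mod 43; (6|43)=+1, (30|43)=-1; (−1)^{0·-2·21}·(+1)^-2·(-1)^0 = +1.
v=19: a=19^1·(≡14), b=19^1·(≡13) mod 19; (14|19)=-1, (13|19)=-1; (−1)^{1·1·9}·(-1)^1·(-1)^1 = -1.
v=∞: 76038 > 0 and 380190 > 0  ⇒  (a,b)_∞ = +1.
v=29: a=29^1·(≡3), b=29^1·(≡18) mod 29; (3|29)=-1, (18|29)=-1; (−1)^{1·1·14}·(-1)^1·(-1)^1 = +1.
v=13: a=13^2·(≡4), b=13^2·(≡11) mod 13; (4|13)=+1, (11|13)=-1; (−1)^{2·2·6}·(+1)^2·(-1)^2 = +1.
v=23: a=23^1·(≡14), b=23^1·(≡9) mod 23; (14|23)=-1, (9|23)=+1; (−1)^{1·1·11}·(-1)^1·(+1)^1 = +1.
v=17: a=17^-2·(≡10), b=17^0·(≡2) mod 17; (10|17)=-1, (2|17)=+1; (−1)^{-2·0·8}·(-1)^0·(+1)^-2 = +1.
v=5: a=5^2·(≡3), b=5^1·(≡2) mod 5; (3|5)=-1, (2|5)=-1; (−1)^{2·1·2}·(-1)^1·(-1)^2 = -1.
v=41: a=41^0·(≡35), b=41^2·(≡13) mod 41; (35|41)=-1, (13|41)=-1; (−1)^{0·2·20}·(-1)^2·(-1)^0 = +1.
(76038, 380190 / ℚ) ramifies at {5, 19}: a division algebra.

[5, 19]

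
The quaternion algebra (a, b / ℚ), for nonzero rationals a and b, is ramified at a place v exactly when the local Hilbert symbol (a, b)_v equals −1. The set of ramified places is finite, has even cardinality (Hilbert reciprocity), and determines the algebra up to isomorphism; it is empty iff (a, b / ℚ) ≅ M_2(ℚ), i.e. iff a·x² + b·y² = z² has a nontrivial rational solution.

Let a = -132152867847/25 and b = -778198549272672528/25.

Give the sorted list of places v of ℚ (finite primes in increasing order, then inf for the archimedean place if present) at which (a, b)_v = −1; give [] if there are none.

[7, 11, 31, inf]

Mod squares: a ≡ -33296263, b ≡ -4433. Check v ∈ {∞, 2, 3, 5, 7, 11, 13, 29, 31, 37}.
v=3: a=3^4·(≡2), b=3^4·(≡1) mod 3; (2|3)=-1, (1|3)=+1; (−1)^{4·4·1}·(-1)^4·(+1)^4 = +1.
v=37: a=37^1·(≡6), b=37^2·(≡16) mod 37; (6|37)=-1, (16|37)=+1; (−1)^{1·2·18}·(-1)^2·(+1)^1 = +1.
v=∞: -33296263 < 0 and -4433 < 0  ⇒  (a,b)_∞ = -1.
v=2: v_2(a)=0, v_2(b)=4; units ≡ 1, 7 (mod 8); ε·ε+αω+βω = 0·1+0·0+4·0 ≡ 0  ⇒  (a,b)_2 = +1.
v=5: a=5^-2·(≡3), b=5^-2·(≡2) mod 5; (3|5)=-1, (2|5)=-1; (−1)^{-2·-2·2}·(-1)^-2·(-1)^-2 = +1.
v=11: a=11^1·(≡9), b=11^1·(≡1) mod 11; (9|11)=+1, (1|11)=+1; (−1)^{1·1·5}·(+1)^1·(+1)^1 = -1.
v=7: a=7^3·(≡3), b=7^6·(≡5) mod 7; (3|7)=-1, (5|7)=-1; (−1)^{3·6·3}·(-1)^6·(-1)^3 = -1.
v=31: a=31^1·(≡13), b=31^1·(≡30) mod 31; (13|31)=-1, (30|31)=-1; (−1)^{1·1·15}·(-1)^1·(-1)^1 = -1.
v=29: a=29^1·(≡21), b=29^2·(≡16) mod 29; (21|29)=-1, (16|29)=+1; (−1)^{1·2·14}·(-1)^2·(+1)^1 = +1.
v=13: a=13^1·(≡3), b=13^1·(≡3) mod 13; (3|13)=+1, (3|13)=+1; (−1)^{1·1·6}·(+1)^1·(+1)^1 = +1.
(-33296263, -4433 / ℚ) ramifies at {7, 11, 31, ∞}: a division algebra.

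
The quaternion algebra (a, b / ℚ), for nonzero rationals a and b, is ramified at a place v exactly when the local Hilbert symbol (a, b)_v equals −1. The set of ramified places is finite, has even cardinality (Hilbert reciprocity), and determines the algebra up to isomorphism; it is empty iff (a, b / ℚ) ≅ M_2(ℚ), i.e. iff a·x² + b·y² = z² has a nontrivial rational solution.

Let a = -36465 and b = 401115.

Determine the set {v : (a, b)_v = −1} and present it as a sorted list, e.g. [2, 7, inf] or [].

[2, 3, 13, 17]

Mod squares: a ≡ -36465, b ≡ 3315. Check v ∈ {∞, 2, 3, 5, 11, 13, 17}.
v=13: a=13^1·(≡3), b=13^1·(≡6) mod 13; (3|13)=+1, (6|13)=-1; (−1)^{1·1·6}·(+1)^1·(-1)^1 = -1.
v=11: a=11^1·(≡7), b=11^2·(≡4) mod 11; (7|11)=-1, (4|11)=+1; (−1)^{1·2·5}·(-1)^2·(+1)^1 = +1.
v=2: v_2(a)=0, v_2(b)=0; units ≡ 7, 3 (mod 8); ε·ε+αω+βω = 1·1+0·1+0·0 ≡ 1  ⇒  (a,b)_2 = -1.
v=5: a=5^1·(≡2), b=5^1·(≡3) mod 5; (2|5)=-1, (3|5)=-1; (−1)^{1·1·2}·(-1)^1·(-1)^1 = +1.
v=∞: -36465 < 0 and 3315 > 0  ⇒  (a,b)_∞ = +1.
v=3: a=3^1·(≡1), b=3^1·(≡1) mod 3; (1|3)=+1, (1|3)=+1; (−1)^{1·1·1}·(+1)^1·(+1)^1 = -1.
v=17: a=17^1·(≡14), b=17^1·(≡16) mod 17; (14|17)=-1, (16|17)=+1; (−1)^{1·1·8}·(-1)^1·(+1)^1 = -1.
Ram(-36465, 3315) = {2, 3, 13, 17}; no ℚ_2-point on the conic.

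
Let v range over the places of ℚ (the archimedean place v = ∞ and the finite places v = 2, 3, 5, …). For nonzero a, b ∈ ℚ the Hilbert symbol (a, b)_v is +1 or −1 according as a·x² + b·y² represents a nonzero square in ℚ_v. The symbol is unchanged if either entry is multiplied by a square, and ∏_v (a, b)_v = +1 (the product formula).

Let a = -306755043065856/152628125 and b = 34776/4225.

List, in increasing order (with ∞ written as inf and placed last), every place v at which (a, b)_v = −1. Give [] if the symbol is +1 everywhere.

Mod squares: a ≡ -6270, b ≡ 966. Check v ∈ {∞, 2, 3, 5, 7, 11, 13, 17, 19, 23}.
v=2: v_2(a)=21, v_2(b)=3; units ≡ 1, 3 (mod 8); ε·ε+αω+βω = 0·1+21·1+3·0 ≡ 1  ⇒  (a,b)_2 = -1.
v=13: a=13^-2·(≡9), b=13^-2·(≡12) mod 13; (9|13)=+1, (12|13)=+1; (−1)^{-2·-2·6}·(+1)^-2·(+1)^-2 = +1.
v=3: a=3^3·(≡1), b=3^3·(≡1) mod 3; (1|3)=+1, (1|3)=+1; (−1)^{3·3·1}·(+1)^3·(+1)^3 = -1.
v=19: a=19^1·(≡13), b=19^0·(≡9) mod 19; (13|19)=-1, (9|19)=+1; (−1)^{1·0·9}·(-1)^0·(+1)^1 = +1.
v=23: a=23^2·(≡8), b=23^1·(≡14) mod 23; (8|23)=+1, (14|23)=-1; (−1)^{2·1·11}·(+1)^1·(-1)^2 = +1.
v=7: a=7^2·(≡4), b=7^1·(≡3) mod 7; (4|7)=+1, (3|7)=-1; (−1)^{2·1·3}·(+1)^1·(-1)^2 = +1.
v=∞: -6270 < 0 and 966 > 0  ⇒  (a,b)_∞ = +1.
v=11: a=11^1·(≡7), b=11^0·(≡5) mod 11; (7|11)=-1, (5|11)=+1; (−1)^{1·0·5}·(-1)^0·(+1)^1 = +1.
v=17: a=17^-2·(≡14), b=17^0·(≡5) mod 17; (14|17)=-1, (5|17)=-1; (−1)^{-2·0·8}·(-1)^0·(-1)^-2 = +1.
v=5: a=5^-5·(≡4), b=5^-2·(≡4) mod 5; (4|5)=+1, (4|5)=+1; (−1)^{-5·-2·2}·(+1)^-2·(+1)^-5 = +1.
Ram(-6270, 966) = {2, 3}; no ℚ_2-point on the conic.

[2, 3]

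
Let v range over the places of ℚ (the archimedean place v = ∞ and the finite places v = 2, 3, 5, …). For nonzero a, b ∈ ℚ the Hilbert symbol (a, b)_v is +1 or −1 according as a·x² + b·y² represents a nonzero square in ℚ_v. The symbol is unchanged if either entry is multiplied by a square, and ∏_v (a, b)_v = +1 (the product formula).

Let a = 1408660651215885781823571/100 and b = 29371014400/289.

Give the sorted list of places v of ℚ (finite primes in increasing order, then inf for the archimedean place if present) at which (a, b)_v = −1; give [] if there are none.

(a, b) ≡ (1059051, 4589221) mod (ℚ^×)²; places V = {2, 3, 5, 7, 11, 13, 17, 29, 37, 47, ∞}.
(a,b)_47: α=3, u≡44; β=1, v≡14 (mod 47); (44|47)=-1, (14|47)=+1; sign (−1)^1·-1^1·+1^3 = +1.
(a,b)_17: α=0, u≡13; β=-2, v≡7 (mod 17); (13|17)=+1, (7|17)=-1; sign (−1)^0·+1^-2·-1^0 = +1.
(a,b)_37: α=3, u≡18; β=1, v≡33 (mod 37); (18|37)=-1, (33|37)=+1; sign (−1)^0·-1^1·+1^3 = -1.
(a,b)_7: α=3, u≡1; β=1, v≡4 (mod 7); (1|7)=+1, (4|7)=+1; sign (−1)^1·+1^1·+1^3 = -1.
(a,b)_11: α=4, u≡3; β=0, v≡8 (mod 11); (3|11)=+1, (8|11)=-1; sign (−1)^0·+1^0·-1^4 = +1.
(a,b)_∞: sgn(1059051)=+, sgn(4589221)=+, so +1.
(a,b)_3: α=7, u≡1; β=0, v≡1 (mod 3); (1|3)=+1, (1|3)=+1; sign (−1)^0·+1^0·+1^7 = +1.
(a,b)_2: α=-2, β=8; u≡3, v≡5 (mod 8); ε(u)ε(v)=1·0, αω(v)=-2·1, βω(u)=8·1; sum ≡ 0  ⇒  +1.
(a,b)_5: α=-2, u≡4; β=2, v≡4 (mod 5); (4|5)=+1, (4|5)=+1; sign (−1)^0·+1^2·+1^-2 = +1.
(a,b)_29: α=3, u≡15; β=1, v≡22 (mod 29); (15|29)=-1, (22|29)=+1; sign (−1)^0·-1^1·+1^3 = -1.
(a,b)_13: α=0, u≡8; β=1, v≡7 (mod 13); (8|13)=-1, (7|13)=-1; sign (−1)^0·-1^1·-1^0 = -1.
|Ram(1059051, 4589221)| = 4, even; anisotropic at {7, 13, 29, 37}.

[7, 13, 29, 37]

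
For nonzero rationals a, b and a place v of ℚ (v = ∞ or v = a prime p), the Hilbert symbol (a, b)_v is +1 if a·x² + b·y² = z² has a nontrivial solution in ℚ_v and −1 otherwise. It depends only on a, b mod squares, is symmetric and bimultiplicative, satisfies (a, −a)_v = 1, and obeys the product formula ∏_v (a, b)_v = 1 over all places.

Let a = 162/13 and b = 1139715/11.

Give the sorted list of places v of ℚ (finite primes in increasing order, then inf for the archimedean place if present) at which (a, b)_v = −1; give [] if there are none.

[31, 43]

(a, b) ≡ (26, 1392985) mod (ℚ^×)²; places V = {2, 3, 5, 11, 13, 19, 31, 43, ∞}.
(a,b)_3: α=4, u≡2; β=2, v≡1 (mod 3); (2|3)=-1, (1|3)=+1; sign (−1)^0·-1^2·+1^4 = +1.
(a,b)_5: α=0, u≡4; β=1, v≡3 (mod 5); (4|5)=+1, (3|5)=-1; sign (−1)^0·+1^1·-1^0 = +1.
(a,b)_11: α=0, u≡4; β=-1, v≡5 (mod 11); (4|11)=+1, (5|11)=+1; sign (−1)^0·+1^-1·+1^0 = +1.
(a,b)_13: α=-1, u≡6; β=0, v≡4 (mod 13); (6|13)=-1, (4|13)=+1; sign (−1)^0·-1^0·+1^-1 = +1.
(a,b)_43: α=0, u≡29; β=1, v≡25 (mod 43); (29|43)=-1, (25|43)=+1; sign (−1)^0·-1^1·+1^0 = -1.
(a,b)_∞: sgn(26)=+, sgn(1392985)=+, so +1.
(a,b)_2: α=1, β=0; u≡5, v≡1 (mod 8); ε(u)ε(v)=0·0, αω(v)=1·0, βω(u)=0·1; sum ≡ 0  ⇒  +1.
(a,b)_31: α=0, u≡22; β=1, v≡14 (mod 31); (22|31)=-1, (14|31)=+1; sign (−1)^0·-1^1·+1^0 = -1.
(a,b)_19: α=0, u≡11; β=1, v≡14 (mod 19); (11|19)=+1, (14|19)=-1; sign (−1)^0·+1^1·-1^0 = +1.
(26, 1392985 / ℚ) ramifies at {31, 43}: a division algebra.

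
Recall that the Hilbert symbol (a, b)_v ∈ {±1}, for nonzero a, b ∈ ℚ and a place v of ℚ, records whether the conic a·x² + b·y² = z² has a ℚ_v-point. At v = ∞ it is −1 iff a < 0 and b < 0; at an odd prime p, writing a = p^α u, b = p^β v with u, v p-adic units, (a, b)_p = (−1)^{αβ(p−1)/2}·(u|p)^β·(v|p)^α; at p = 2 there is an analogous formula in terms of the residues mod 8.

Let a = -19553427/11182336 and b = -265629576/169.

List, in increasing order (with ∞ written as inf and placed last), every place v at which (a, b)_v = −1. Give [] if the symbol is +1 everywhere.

[2, 3, 23, inf]

(a, b) ≡ (-3, -183954) mod (ℚ^×)²; places V = {2, 3, 11, 13, 19, 23, 31, 37, 43, ∞}.
(a,b)_23: α=2, u≡19; β=1, v≡2 (mod 23); (19|23)=-1, (2|23)=+1; sign (−1)^0·-1^1·+1^2 = -1.
(a,b)_31: α=0, u≡18; β=1, v≡1 (mod 31); (18|31)=+1, (1|31)=+1; sign (−1)^0·+1^1·+1^0 = +1.
(a,b)_37: α=2, u≡10; β=0, v≡4 (mod 37); (10|37)=+1, (4|37)=+1; sign (−1)^0·+1^0·+1^2 = +1.
(a,b)_19: α=-2, u≡4; β=2, v≡11 (mod 19); (4|19)=+1, (11|19)=+1; sign (−1)^0·+1^2·+1^-2 = +1.
(a,b)_13: α=0, u≡9; β=-2, v≡9 (mod 13); (9|13)=+1, (9|13)=+1; sign (−1)^0·+1^-2·+1^0 = +1.
(a,b)_3: α=3, u≡2; β=1, v≡2 (mod 3); (2|3)=-1, (2|3)=-1; sign (−1)^1·-1^1·-1^3 = -1.
(a,b)_∞: sgn(-3)=−, sgn(-183954)=−, so -1.
(a,b)_2: α=-8, β=3; u≡5, v≡7 (mod 8); ε(u)ε(v)=0·1, αω(v)=-8·0, βω(u)=3·1; sum ≡ 1  ⇒  -1.
(a,b)_43: α=0, u≡25; β=1, v≡3 (mod 43); (25|43)=+1, (3|43)=-1; sign (−1)^0·+1^1·-1^0 = +1.
(a,b)_11: α=-2, u≡6; β=0, v≡2 (mod 11); (6|11)=-1, (2|11)=-1; sign (−1)^0·-1^0·-1^-2 = +1.
|Ram(-3, -183954)| = 4, even; anisotropic at {2, 3, 23, ∞}.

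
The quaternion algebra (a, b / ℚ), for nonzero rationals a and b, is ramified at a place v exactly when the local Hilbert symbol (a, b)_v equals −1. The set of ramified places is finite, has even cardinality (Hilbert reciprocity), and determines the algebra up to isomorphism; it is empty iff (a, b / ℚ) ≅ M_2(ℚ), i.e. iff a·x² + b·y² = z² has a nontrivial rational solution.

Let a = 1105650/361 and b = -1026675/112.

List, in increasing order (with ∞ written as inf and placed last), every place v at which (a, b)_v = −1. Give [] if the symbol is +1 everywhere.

[2, 3, 7, 13]

(a, b) ≡ (546, -21) mod (ℚ^×)²; places V = {2, 3, 5, 7, 13, 19, ∞}.
(a,b)_5: α=2, u≡1; β=2, v≡4 (mod 5); (1|5)=+1, (4|5)=+1; sign (−1)^0·+1^2·+1^2 = +1.
(a,b)_3: α=5, u≡2; β=5, v≡2 (mod 3); (2|3)=-1, (2|3)=-1; sign (−1)^1·-1^5·-1^5 = -1.
(a,b)_∞: sgn(546)=+, sgn(-21)=−, so +1.
(a,b)_19: α=-2, u≡2; β=0, v≡5 (mod 19); (2|19)=-1, (5|19)=+1; sign (−1)^0·-1^0·+1^-2 = +1.
(a,b)_2: α=1, β=-4; u≡1, v≡3 (mod 8); ε(u)ε(v)=0·1, αω(v)=1·1, βω(u)=-4·0; sum ≡ 1  ⇒  -1.
(a,b)_7: α=1, u≡4; β=-1, v≡4 (mod 7); (4|7)=+1, (4|7)=+1; sign (−1)^1·+1^-1·+1^1 = -1.
(a,b)_13: α=1, u≡3; β=2, v≡6 (mod 13); (3|13)=+1, (6|13)=-1; sign (−1)^0·+1^2·-1^1 = -1.
(546, -21 / ℚ) ramifies at {2, 3, 7, 13}: a division algebra.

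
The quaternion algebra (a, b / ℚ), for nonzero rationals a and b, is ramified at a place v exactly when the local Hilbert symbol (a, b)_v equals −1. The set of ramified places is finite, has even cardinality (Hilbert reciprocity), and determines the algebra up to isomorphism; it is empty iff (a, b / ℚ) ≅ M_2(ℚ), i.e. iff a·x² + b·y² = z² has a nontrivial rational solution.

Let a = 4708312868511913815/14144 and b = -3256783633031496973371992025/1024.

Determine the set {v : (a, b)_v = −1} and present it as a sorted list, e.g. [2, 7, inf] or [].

(a, b) ≡ (737035, -4081) mod (ℚ^×)²; places V = {2, 3, 5, 7, 11, 13, 17, 23, 29, 31, 53, ∞}.
(a,b)_3: α=6, u≡1; β=6, v≡2 (mod 3); (1|3)=+1, (2|3)=-1; sign (−1)^0·+1^6·-1^6 = +1.
(a,b)_31: α=2, u≡14; β=0, v≡21 (mod 31); (14|31)=+1, (21|31)=-1; sign (−1)^0·+1^0·-1^2 = +1.
(a,b)_11: α=4, u≡2; β=5, v≡5 (mod 11); (2|11)=-1, (5|11)=+1; sign (−1)^0·-1^5·+1^4 = -1.
(a,b)_23: α=1, u≡16; β=2, v≡6 (mod 23); (16|23)=+1, (6|23)=+1; sign (−1)^0·+1^2·+1^1 = +1.
(a,b)_53: α=2, u≡1; β=3, v≡4 (mod 53); (1|53)=+1, (4|53)=+1; sign (−1)^0·+1^3·+1^2 = +1.
(a,b)_∞: sgn(737035)=+, sgn(-4081)=−, so +1.
(a,b)_13: α=-1, u≡7; β=2, v≡12 (mod 13); (7|13)=-1, (12|13)=+1; sign (−1)^0·-1^2·+1^-1 = +1.
(a,b)_17: α=-1, u≡6; β=2, v≡8 (mod 17); (6|17)=-1, (8|17)=+1; sign (−1)^0·-1^2·+1^-1 = +1.
(a,b)_29: α=1, u≡2; β=2, v≡21 (mod 29); (2|29)=-1, (21|29)=-1; sign (−1)^0·-1^2·-1^1 = -1.
(a,b)_7: α=2, u≡5; β=3, v≡3 (mod 7); (5|7)=-1, (3|7)=-1; sign (−1)^0·-1^3·-1^2 = -1.
(a,b)_5: α=1, u≡2; β=2, v≡1 (mod 5); (2|5)=-1, (1|5)=+1; sign (−1)^0·-1^2·+1^1 = +1.
(a,b)_2: α=-6, β=-10; u≡3, v≡7 (mod 8); ε(u)ε(v)=1·1, αω(v)=-6·0, βω(u)=-10·1; sum ≡ 1  ⇒  -1.
|Ram(737035, -4081)| = 4, even; anisotropic at {2, 7, 11, 29}.

[2, 7, 11, 29]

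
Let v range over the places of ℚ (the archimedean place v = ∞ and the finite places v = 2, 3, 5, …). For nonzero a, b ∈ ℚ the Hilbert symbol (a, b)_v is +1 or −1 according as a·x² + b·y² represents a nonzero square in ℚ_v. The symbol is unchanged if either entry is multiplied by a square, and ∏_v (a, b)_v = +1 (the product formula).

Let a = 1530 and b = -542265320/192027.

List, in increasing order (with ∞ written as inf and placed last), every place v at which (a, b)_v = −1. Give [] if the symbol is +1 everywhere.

Mod squares: a ≡ 170, b ≡ -510. Check v ∈ {∞, 2, 3, 5, 11, 17, 19, 23, 47}.
v=2: v_2(a)=1, v_2(b)=3; units ≡ 5, 1 (mod 8); ε·ε+αω+βω = 0·0+1·0+3·1 ≡ 1  ⇒  (a,b)_2 = -1.
v=23: a=23^0·(≡12), b=23^-2·(≡14) mod 23; (12|23)=+1, (14|23)=-1; (−1)^{0·-2·11}·(+1)^-2·(-1)^0 = +1.
v=3: a=3^2·(≡2), b=3^-1·(≡1) mod 3; (2|3)=-1, (1|3)=+1; (−1)^{2·-1·1}·(-1)^-1·(+1)^2 = -1.
v=17: a=17^1·(≡5), b=17^1·(≡2) mod 17; (5|17)=-1, (2|17)=+1; (−1)^{1·1·8}·(-1)^1·(+1)^1 = -1.
v=5: a=5^1·(≡1), b=5^1·(≡3) mod 5; (1|5)=+1, (3|5)=-1; (−1)^{1·1·2}·(+1)^1·(-1)^1 = -1.
v=11: a=11^0·(≡1), b=11^-2·(≡10) mod 11; (1|11)=+1, (10|11)=-1; (−1)^{0·-2·5}·(+1)^-2·(-1)^0 = +1.
v=19: a=19^0·(≡10), b=19^2·(≡3) mod 19; (10|19)=-1, (3|19)=-1; (−1)^{0·2·9}·(-1)^2·(-1)^0 = +1.
v=∞: 170 > 0 and -510 < 0  ⇒  (a,b)_∞ = +1.
v=47: a=47^0·(≡26), b=47^2·(≡25) mod 47; (26|47)=-1, (25|47)=+1; (−1)^{0·2·23}·(-1)^2·(+1)^0 = +1.
(170, -510 / ℚ) ramifies at {2, 3, 5, 17}: a division algebra.

[2, 3, 5, 17]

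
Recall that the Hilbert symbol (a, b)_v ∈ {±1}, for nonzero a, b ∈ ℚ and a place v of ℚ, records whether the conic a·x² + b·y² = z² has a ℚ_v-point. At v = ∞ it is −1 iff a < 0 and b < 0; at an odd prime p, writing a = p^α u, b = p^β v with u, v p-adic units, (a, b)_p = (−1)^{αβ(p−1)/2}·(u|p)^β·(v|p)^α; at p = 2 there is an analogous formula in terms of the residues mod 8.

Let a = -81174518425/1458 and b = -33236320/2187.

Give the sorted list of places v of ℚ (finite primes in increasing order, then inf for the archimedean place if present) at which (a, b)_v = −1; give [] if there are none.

[2, 19, 29, inf]

Mod squares: a ≡ -157586, b ≡ -7410. Check v ∈ {∞, 2, 3, 5, 7, 11, 13, 19, 29}.
v=19: a=19^1·(≡7), b=19^1·(≡6) mod 19; (7|19)=+1, (6|19)=+1; (−1)^{1·1·9}·(+1)^1·(+1)^1 = -1.
v=11: a=11^1·(≡8), b=11^0·(≡9) mod 11; (8|11)=-1, (9|11)=+1; (−1)^{1·0·5}·(-1)^0·(+1)^1 = +1.
v=5: a=5^2·(≡1), b=5^1·(≡3) mod 5; (1|5)=+1, (3|5)=-1; (−1)^{2·1·2}·(+1)^1·(-1)^2 = +1.
v=29: a=29^3·(≡26), b=29^2·(≡3) mod 29; (26|29)=-1, (3|29)=-1; (−1)^{3·2·14}·(-1)^2·(-1)^3 = -1.
v=13: a=13^1·(≡5), b=13^1·(≡6) mod 13; (5|13)=-1, (6|13)=-1; (−1)^{1·1·6}·(-1)^1·(-1)^1 = +1.
v=2: v_2(a)=-1, v_2(b)=5; units ≡ 7, 7 (mod 8); ε·ε+αω+βω = 1·1+-1·0+5·0 ≡ 1  ⇒  (a,b)_2 = -1.
v=7: a=7^2·(≡5), b=7^0·(≡3) mod 7; (5|7)=-1, (3|7)=-1; (−1)^{2·0·3}·(-1)^0·(-1)^2 = +1.
v=3: a=3^-6·(≡1), b=3^-7·(≡2) mod 3; (1|3)=+1, (2|3)=-1; (−1)^{-6·-7·1}·(+1)^-7·(-1)^-6 = +1.
v=∞: -157586 < 0 and -7410 < 0  ⇒  (a,b)_∞ = -1.
|Ram(-157586, -7410)| = 4, even; anisotropic at {2, 19, 29, ∞}.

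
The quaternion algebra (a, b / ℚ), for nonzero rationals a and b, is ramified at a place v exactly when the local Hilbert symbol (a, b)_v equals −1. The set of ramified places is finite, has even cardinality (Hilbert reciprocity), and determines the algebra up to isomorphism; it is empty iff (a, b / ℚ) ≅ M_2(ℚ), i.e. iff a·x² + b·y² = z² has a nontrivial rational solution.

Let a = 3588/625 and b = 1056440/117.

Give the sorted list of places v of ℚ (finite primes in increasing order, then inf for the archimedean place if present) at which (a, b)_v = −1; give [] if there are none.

Mod squares: a ≡ 897, b ≡ 1430. Check v ∈ {∞, 2, 3, 5, 7, 11, 13, 23}.
v=5: a=5^-4·(≡3), b=5^1·(≡4) mod 5; (3|5)=-1, (4|5)=+1; (−1)^{-4·1·2}·(-1)^1·(+1)^-4 = -1.
v=2: v_2(a)=2, v_2(b)=3; units ≡ 1, 3 (mod 8); ε·ε+αω+βω = 0·1+2·1+3·0 ≡ 0  ⇒  (a,b)_2 = +1.
v=23: a=23^1·(≡16), b=23^0·(≡2) mod 23; (16|23)=+1, (2|23)=+1; (−1)^{1·0·11}·(+1)^0·(+1)^1 = +1.
v=7: a=7^0·(≡2), b=7^4·(≡4) mod 7; (2|7)=+1, (4|7)=+1; (−1)^{0·4·3}·(+1)^4·(+1)^0 = +1.
v=3: a=3^1·(≡2), b=3^-2·(≡2) mod 3; (2|3)=-1, (2|3)=-1; (−1)^{1·-2·1}·(-1)^-2·(-1)^1 = -1.
v=11: a=11^0·(≡10), b=11^1·(≡3) mod 11; (10|11)=-1, (3|11)=+1; (−1)^{0·1·5}·(-1)^1·(+1)^0 = -1.
v=13: a=13^1·(≡3), b=13^-1·(≡11) mod 13; (3|13)=+1, (11|13)=-1; (−1)^{1·-1·6}·(+1)^-1·(-1)^1 = -1.
v=∞: 897 > 0 and 1430 > 0  ⇒  (a,b)_∞ = +1.
Ram(897, 1430) = {3, 5, 11, 13}; no ℚ_3-point on the conic.

[3, 5, 11, 13]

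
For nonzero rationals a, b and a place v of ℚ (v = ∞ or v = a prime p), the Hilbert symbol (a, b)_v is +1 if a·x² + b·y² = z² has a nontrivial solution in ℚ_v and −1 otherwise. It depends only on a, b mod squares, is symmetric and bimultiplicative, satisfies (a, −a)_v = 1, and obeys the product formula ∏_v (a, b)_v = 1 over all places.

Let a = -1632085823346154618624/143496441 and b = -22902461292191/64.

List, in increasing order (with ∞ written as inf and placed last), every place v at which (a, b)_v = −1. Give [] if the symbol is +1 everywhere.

Mod squares: a ≡ -391, b ≡ -4199. Check v ∈ {∞, 2, 3, 7, 11, 13, 17, 19, 23}.
v=2: v_2(a)=8, v_2(b)=-6; units ≡ 1, 1 (mod 8); ε·ε+αω+βω = 0·0+8·0+-6·0 ≡ 0  ⇒  (a,b)_2 = +1.
v=19: a=19^4·(≡13), b=19^3·(≡7) mod 19; (13|19)=-1, (7|19)=+1; (−1)^{4·3·9}·(-1)^3·(+1)^4 = -1.
v=∞: -391 < 0 and -4199 < 0  ⇒  (a,b)_∞ = -1.
v=13: a=13^6·(≡12), b=13^5·(≡2) mod 13; (12|13)=+1, (2|13)=-1; (−1)^{6·5·6}·(+1)^5·(-1)^6 = +1.
v=3: a=3^-4·(≡2), b=3^0·(≡1) mod 3; (2|3)=-1, (1|3)=+1; (−1)^{-4·0·1}·(-1)^0·(+1)^-4 = +1.
v=7: a=7^2·(≡1), b=7^0·(≡2) mod 7; (1|7)=+1, (2|7)=+1; (−1)^{2·0·3}·(+1)^0·(+1)^2 = +1.
v=23: a=23^3·(≡9), b=23^2·(≡22) mod 23; (9|23)=+1, (22|23)=-1; (−1)^{3·2·11}·(+1)^2·(-1)^3 = -1.
v=17: a=17^1·(≡12), b=17^1·(≡1) mod 17; (12|17)=-1, (1|17)=+1; (−1)^{1·1·8}·(-1)^1·(+1)^1 = -1.
v=11: a=11^-6·(≡4), b=11^0·(≡4) mod 11; (4|11)=+1, (4|11)=+1; (−1)^{-6·0·5}·(+1)^0·(+1)^-6 = +1.
Ram(-391, -4199) = {17, 19, 23, ∞}; no ℚ_17-point on the conic.

[17, 19, 23, inf]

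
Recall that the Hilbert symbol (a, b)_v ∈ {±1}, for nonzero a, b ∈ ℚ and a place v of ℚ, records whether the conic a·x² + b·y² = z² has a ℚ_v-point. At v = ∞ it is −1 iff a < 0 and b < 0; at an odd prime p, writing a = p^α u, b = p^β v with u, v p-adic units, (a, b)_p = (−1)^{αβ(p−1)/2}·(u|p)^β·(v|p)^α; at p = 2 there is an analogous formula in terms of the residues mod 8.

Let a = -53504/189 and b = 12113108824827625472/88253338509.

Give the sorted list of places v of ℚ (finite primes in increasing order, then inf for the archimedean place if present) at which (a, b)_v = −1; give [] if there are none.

[7, 13]

(a, b) ≡ (-4389, 2624622) mod (ℚ^×)²; places V = {2, 3, 7, 11, 13, 19, 23, ∞}.
(a,b)_19: α=1, u≡4; β=3, v≡12 (mod 19); (4|19)=+1, (12|19)=-1; sign (−1)^1·+1^3·-1^1 = +1.
(a,b)_7: α=-1, u≡3; β=-9, v≡6 (mod 7); (3|7)=-1, (6|7)=-1; sign (−1)^1·-1^-9·-1^-1 = -1.
(a,b)_13: α=0, u≡8; β=1, v≡10 (mod 13); (8|13)=-1, (10|13)=+1; sign (−1)^0·-1^1·+1^0 = -1.
(a,b)_11: α=1, u≡10; β=3, v≡5 (mod 11); (10|11)=-1, (5|11)=+1; sign (−1)^1·-1^3·+1^1 = +1.
(a,b)_2: α=8, β=23; u≡3, v≡7 (mod 8); ε(u)ε(v)=1·1, αω(v)=8·0, βω(u)=23·1; sum ≡ 0  ⇒  +1.
(a,b)_3: α=-3, u≡1; β=-7, v≡2 (mod 3); (1|3)=+1, (2|3)=-1; sign (−1)^1·+1^-7·-1^-3 = +1.
(a,b)_23: α=0, u≡8; β=3, v≡10 (mod 23); (8|23)=+1, (10|23)=-1; sign (−1)^0·+1^3·-1^0 = +1.
(a,b)_∞: sgn(-4389)=−, sgn(2624622)=+, so +1.
|Ram(-4389, 2624622)| = 2, even; anisotropic at {7, 13}.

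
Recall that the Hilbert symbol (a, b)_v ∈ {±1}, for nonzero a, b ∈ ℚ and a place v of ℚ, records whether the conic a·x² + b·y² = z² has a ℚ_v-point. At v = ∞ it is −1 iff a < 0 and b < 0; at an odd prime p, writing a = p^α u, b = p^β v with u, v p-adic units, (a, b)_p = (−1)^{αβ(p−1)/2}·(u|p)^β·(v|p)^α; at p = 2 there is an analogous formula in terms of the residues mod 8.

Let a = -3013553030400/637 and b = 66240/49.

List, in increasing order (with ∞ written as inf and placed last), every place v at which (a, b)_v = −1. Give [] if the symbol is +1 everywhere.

[2, 5, 13, 23]

(a, b) ≡ (-15873, 115) mod (ℚ^×)²; places V = {2, 3, 5, 7, 11, 13, 23, 37, ∞}.
(a,b)_2: α=8, β=6; u≡7, v≡3 (mod 8); ε(u)ε(v)=1·1, αω(v)=8·1, βω(u)=6·0; sum ≡ 1  ⇒  -1.
(a,b)_23: α=2, u≡11; β=1, v≡17 (mod 23); (11|23)=-1, (17|23)=-1; sign (−1)^0·-1^1·-1^2 = -1.
(a,b)_7: α=-2, u≡3; β=-2, v≡6 (mod 7); (3|7)=-1, (6|7)=-1; sign (−1)^0·-1^-2·-1^-2 = +1.
(a,b)_3: α=7, u≡1; β=2, v≡1 (mod 3); (1|3)=+1, (1|3)=+1; sign (−1)^0·+1^2·+1^7 = +1.
(a,b)_13: α=-1, u≡1; β=0, v≡7 (mod 13); (1|13)=+1, (7|13)=-1; sign (−1)^0·+1^0·-1^-1 = -1.
(a,b)_∞: sgn(-15873)=−, sgn(115)=+, so +1.
(a,b)_5: α=2, u≡2; β=1, v≡2 (mod 5); (2|5)=-1, (2|5)=-1; sign (−1)^0·-1^1·-1^2 = -1.
(a,b)_11: α=1, u≡5; β=0, v≡4 (mod 11); (5|11)=+1, (4|11)=+1; sign (−1)^0·+1^0·+1^1 = +1.
(a,b)_37: α=1, u≡5; β=0, v≡7 (mod 37); (5|37)=-1, (7|37)=+1; sign (−1)^0·-1^0·+1^1 = +1.
|Ram(-15873, 115)| = 4, even; anisotropic at {2, 5, 13, 23}.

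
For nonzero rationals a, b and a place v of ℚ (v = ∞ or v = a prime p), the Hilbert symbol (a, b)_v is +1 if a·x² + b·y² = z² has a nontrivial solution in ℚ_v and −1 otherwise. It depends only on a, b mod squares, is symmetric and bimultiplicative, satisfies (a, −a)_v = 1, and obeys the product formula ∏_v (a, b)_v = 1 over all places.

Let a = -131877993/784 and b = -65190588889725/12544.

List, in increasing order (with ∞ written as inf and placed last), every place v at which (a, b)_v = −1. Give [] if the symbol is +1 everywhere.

[2, 3, 13, inf]

Mod squares: a ≡ -365313, b ≡ -28101. Check v ∈ {∞, 2, 3, 5, 7, 13, 17, 19, 29}.
v=17: a=17^1·(≡15), b=17^1·(≡15) mod 17; (15|17)=+1, (15|17)=+1; (−1)^{1·1·8}·(+1)^1·(+1)^1 = +1.
v=19: a=19^3·(≡4), b=19^3·(≡10) mod 19; (4|19)=+1, (10|19)=-1; (−1)^{3·3·9}·(+1)^3·(-1)^3 = +1.
v=13: a=13^1·(≡6), b=13^4·(≡8) mod 13; (6|13)=-1, (8|13)=-1; (−1)^{1·4·6}·(-1)^4·(-1)^1 = -1.
v=∞: -365313 < 0 and -28101 < 0  ⇒  (a,b)_∞ = -1.
v=5: a=5^0·(≡3), b=5^2·(≡4) mod 5; (3|5)=-1, (4|5)=+1; (−1)^{0·2·2}·(-1)^2·(+1)^0 = +1.
v=3: a=3^1·(≡2), b=3^3·(≡2) mod 3; (2|3)=-1, (2|3)=-1; (−1)^{1·3·1}·(-1)^3·(-1)^1 = -1.
v=29: a=29^1·(≡2), b=29^1·(≡17) mod 29; (2|29)=-1, (17|29)=-1; (−1)^{1·1·14}·(-1)^1·(-1)^1 = +1.
v=2: v_2(a)=-4, v_2(b)=-8; units ≡ 7, 3 (mod 8); ε·ε+αω+βω = 1·1+-4·1+-8·0 ≡ 1  ⇒  (a,b)_2 = -1.
v=7: a=7^-2·(≡6), b=7^-2·(≡4) mod 7; (6|7)=-1, (4|7)=+1; (−1)^{-2·-2·3}·(-1)^-2·(+1)^-2 = +1.
(-365313, -28101 / ℚ) ramifies at {2, 3, 13, ∞}: a division algebra.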